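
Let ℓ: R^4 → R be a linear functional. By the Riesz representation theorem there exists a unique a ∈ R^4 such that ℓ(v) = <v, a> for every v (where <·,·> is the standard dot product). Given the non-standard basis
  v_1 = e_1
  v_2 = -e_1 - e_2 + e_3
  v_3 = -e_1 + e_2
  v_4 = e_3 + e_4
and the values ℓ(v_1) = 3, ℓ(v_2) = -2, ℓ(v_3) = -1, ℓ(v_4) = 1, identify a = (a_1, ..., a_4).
a = (3, 2, 3, -2)

Write a = (a_1, ..., a_4) in the standard basis. For each basis vector v_i, ℓ(v_i) = <v_i, a> is a linear equation in the a_j's. Collect the n equations into a matrix system V a = ℓ, where row i of V is v_i (expressed in the standard basis). Since V is invertible (lower-triangular with 1s on the diagonal, up to permutation), solve by back-substitution:
  V =
[[1, 0, 0, 0],
 [-1, -1, 1, 0],
 [-1, 1, 0, 0],
 [0, 0, 1, 1]]
  V a = (3, -2, -1, 1)
Solving gives a = (3, 2, 3, -2).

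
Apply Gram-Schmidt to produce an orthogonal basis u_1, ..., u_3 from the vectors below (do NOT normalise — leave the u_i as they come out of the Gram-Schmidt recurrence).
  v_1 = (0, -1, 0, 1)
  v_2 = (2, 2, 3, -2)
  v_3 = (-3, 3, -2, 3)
Orthogonal basis:
  u_1 = (0, -1, 0, 1)
  u_2 = (2, 0, 3, 0)
  u_3 = (-15/13, 3, 10/13, 3)

Apply the Gram-Schmidt recurrence
  u_1 = v_1
  u_i = v_i − Σ_{j<i} ((v_i · u_j) / (u_j · u_j)) · u_j.

Step by step this gives:
  u_1 = (0, -1, 0, 1)
  u_2 = (2, 0, 3, 0)
  u_3 = (-15/13, 3, 10/13, 3)

Orthogonality check:
  u_2 · u_1 = 0 (should be 0)
  u_3 · u_1 = 0 (should be 0)
  u_3 · u_2 = 0 (should be 0)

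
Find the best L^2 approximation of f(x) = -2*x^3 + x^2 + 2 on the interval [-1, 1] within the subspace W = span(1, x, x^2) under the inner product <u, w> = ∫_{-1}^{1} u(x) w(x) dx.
g(x) = x^2 - 6*x/5 + 2

The best approximation g ∈ W is the orthogonal projection of f onto W. Writing g = a_0 + a_1 x + a_2 x^2, the coefficients solve the normal equations G · a = b where
  G_{ij} = <φ_i, φ_j> and b_i = <f, φ_i>, with φ_0 = 1, φ_1 = x, φ_2 = x^2.
G =
  [2, 0, 2/3]
  [0, 2/3, 0]
  [2/3, 0, 2/5],
b = (14/3, -4/5, 26/15).
Solving gives a_0 = 2, a_1 = -6/5, a_2 = 1, so
  g(x) = x^2 - 6*x/5 + 2.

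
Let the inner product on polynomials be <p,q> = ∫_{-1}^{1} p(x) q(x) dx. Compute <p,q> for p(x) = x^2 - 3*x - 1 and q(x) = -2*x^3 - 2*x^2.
<p,q> = 44/15

Expand the product: p(x)·q(x) = -2*x^5 + 4*x^4 + 8*x^3 + 2*x^2.
∫_{-1}^{1} of each monomial x^k gives [2/(k+1) if k even, 0 if k odd]. Integrating term-by-term (or equivalently evaluating the antiderivative F(x) = -x^6/3 + 4*x^5/5 + 2*x^4 + 2*x^3/3 at the endpoints):
  F(1) − F(−1) = 47/15 − (1/5) = 44/15.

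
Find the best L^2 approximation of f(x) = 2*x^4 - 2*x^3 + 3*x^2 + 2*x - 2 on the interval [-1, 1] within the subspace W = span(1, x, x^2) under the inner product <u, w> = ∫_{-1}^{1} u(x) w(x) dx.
g(x) = 33*x^2/7 + 4*x/5 - 76/35

The best approximation g ∈ W is the orthogonal projection of f onto W. Writing g = a_0 + a_1 x + a_2 x^2, the coefficients solve the normal equations G · a = b where
  G_{ij} = <φ_i, φ_j> and b_i = <f, φ_i>, with φ_0 = 1, φ_1 = x, φ_2 = x^2.
G =
  [2, 0, 2/3]
  [0, 2/3, 0]
  [2/3, 0, 2/5],
b = (-6/5, 8/15, 46/105).
Solving gives a_0 = -76/35, a_1 = 4/5, a_2 = 33/7, so
  g(x) = 33*x^2/7 + 4*x/5 - 76/35.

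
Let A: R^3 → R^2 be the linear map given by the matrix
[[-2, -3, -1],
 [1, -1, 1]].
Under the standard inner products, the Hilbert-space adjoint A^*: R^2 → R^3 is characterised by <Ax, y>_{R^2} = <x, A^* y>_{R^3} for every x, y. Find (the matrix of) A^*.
A^* = A^T =
[[-2, 1],
 [-3, -1],
 [-1, 1]]

For real matrices with standard dot products, the defining identity <Ax, y> = <x, A^* y> gives (Ax)^T y = x^T (A^*) y, i.e. x^T A^T y = x^T (A^*) y. Since this holds for all x, y, we must have A^* = A^T. Therefore
A^* =
[[-2, 1],
 [-3, -1],
 [-1, 1]].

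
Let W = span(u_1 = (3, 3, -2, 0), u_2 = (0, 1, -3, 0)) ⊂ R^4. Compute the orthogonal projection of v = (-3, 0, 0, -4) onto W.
proj_W(v) = (-270/139, -189/139, -63/139, 0)

Set up U = [u_1 | ... | u_2] ∈ R^(4×2). The projector onto W = col(U) is P = U (U^T U)^(-1) U^T.
Compute U^T U =
  [22, 9]
  [9, 10],
and U^T v = (-9, 0).
Solve U^T U · c = U^T v for the coefficients: c = (-90/139, 81/139). The projection is proj_W(v) = U c.
Check: (v - proj_W(v)) · u_1 = 0  (should be 0).
Check: (v - proj_W(v)) · u_2 = 0  (should be 0).
Result: proj_W(v) = (-270/139, -189/139, -63/139, 0).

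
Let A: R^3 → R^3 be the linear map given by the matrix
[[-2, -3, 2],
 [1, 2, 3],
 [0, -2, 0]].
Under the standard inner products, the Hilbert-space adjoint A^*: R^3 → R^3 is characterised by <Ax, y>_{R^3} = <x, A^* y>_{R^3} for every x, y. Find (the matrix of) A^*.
A^* = A^T =
[[-2, 1, 0],
 [-3, 2, -2],
 [2, 3, 0]]

For real matrices with standard dot products, the defining identity <Ax, y> = <x, A^* y> gives (Ax)^T y = x^T (A^*) y, i.e. x^T A^T y = x^T (A^*) y. Since this holds for all x, y, we must have A^* = A^T. Therefore
A^* =
[[-2, 1, 0],
 [-3, 2, -2],
 [2, 3, 0]].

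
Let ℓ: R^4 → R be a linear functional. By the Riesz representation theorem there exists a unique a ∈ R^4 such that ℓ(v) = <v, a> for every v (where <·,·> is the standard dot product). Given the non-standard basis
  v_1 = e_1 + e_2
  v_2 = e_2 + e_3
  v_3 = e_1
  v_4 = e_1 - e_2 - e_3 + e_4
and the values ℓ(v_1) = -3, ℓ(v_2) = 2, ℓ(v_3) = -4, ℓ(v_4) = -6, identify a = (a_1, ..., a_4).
a = (-4, 1, 1, 0)

Write a = (a_1, ..., a_4) in the standard basis. For each basis vector v_i, ℓ(v_i) = <v_i, a> is a linear equation in the a_j's. Collect the n equations into a matrix system V a = ℓ, where row i of V is v_i (expressed in the standard basis). Since V is invertible (lower-triangular with 1s on the diagonal, up to permutation), solve by back-substitution:
  V =
[[1, 1, 0, 0],
 [0, 1, 1, 0],
 [1, 0, 0, 0],
 [1, -1, -1, 1]]
  V a = (-3, 2, -4, -6)
Solving gives a = (-4, 1, 1, 0).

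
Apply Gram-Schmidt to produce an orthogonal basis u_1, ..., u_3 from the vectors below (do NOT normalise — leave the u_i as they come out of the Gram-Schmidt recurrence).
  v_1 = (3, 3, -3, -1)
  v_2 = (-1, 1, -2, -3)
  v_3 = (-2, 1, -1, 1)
Orthogonal basis:
  u_1 = (3, 3, -3, -1)
  u_2 = (-55/28, 1/28, -29/28, -75/28)
  u_3 = (-514/339, 373/339, -308/339, 167/113)

Apply the Gram-Schmidt recurrence
  u_1 = v_1
  u_i = v_i − Σ_{j<i} ((v_i · u_j) / (u_j · u_j)) · u_j.

Step by step this gives:
  u_1 = (3, 3, -3, -1)
  u_2 = (-55/28, 1/28, -29/28, -75/28)
  u_3 = (-514/339, 373/339, -308/339, 167/113)

Orthogonality check:
  u_2 · u_1 = 0 (should be 0)
  u_3 · u_1 = 0 (should be 0)
  u_3 · u_2 = 0 (should be 0)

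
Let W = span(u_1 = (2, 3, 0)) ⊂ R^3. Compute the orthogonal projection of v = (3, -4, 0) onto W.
proj_W(v) = (-12/13, -18/13, 0)

Set up U = [u_1 | ... | u_1] ∈ R^(3×1). The projector onto W = col(U) is P = U (U^T U)^(-1) U^T.
Compute U^T U =
  [13],
and U^T v = (-6).
Solve U^T U · c = U^T v for the coefficients: c = (-6/13). The projection is proj_W(v) = U c.
Check: (v - proj_W(v)) · u_1 = 0  (should be 0).
Result: proj_W(v) = (-12/13, -18/13, 0).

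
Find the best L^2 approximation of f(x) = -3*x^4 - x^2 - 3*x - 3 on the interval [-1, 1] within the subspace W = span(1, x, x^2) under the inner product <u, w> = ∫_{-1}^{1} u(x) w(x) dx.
g(x) = -25*x^2/7 - 3*x - 96/35

The best approximation g ∈ W is the orthogonal projection of f onto W. Writing g = a_0 + a_1 x + a_2 x^2, the coefficients solve the normal equations G · a = b where
  G_{ij} = <φ_i, φ_j> and b_i = <f, φ_i>, with φ_0 = 1, φ_1 = x, φ_2 = x^2.
G =
  [2, 0, 2/3]
  [0, 2/3, 0]
  [2/3, 0, 2/5],
b = (-118/15, -2, -114/35).
Solving gives a_0 = -96/35, a_1 = -3, a_2 = -25/7, so
  g(x) = -25*x^2/7 - 3*x - 96/35.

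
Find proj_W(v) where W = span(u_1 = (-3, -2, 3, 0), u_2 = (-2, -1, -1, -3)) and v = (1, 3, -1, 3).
proj_W(v) = (797/305, 456/305, -119/305, 678/305)

Set up U = [u_1 | ... | u_2] ∈ R^(4×2). The projector onto W = col(U) is P = U (U^T U)^(-1) U^T.
Compute U^T U =
  [22, 5]
  [5, 15],
and U^T v = (-12, -13).
Solve U^T U · c = U^T v for the coefficients: c = (-23/61, -226/305). The projection is proj_W(v) = U c.
Check: (v - proj_W(v)) · u_1 = 0  (should be 0).
Check: (v - proj_W(v)) · u_2 = 0  (should be 0).
Result: proj_W(v) = (797/305, 456/305, -119/305, 678/305).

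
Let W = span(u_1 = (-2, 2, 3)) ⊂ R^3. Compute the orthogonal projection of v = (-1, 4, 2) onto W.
proj_W(v) = (-32/17, 32/17, 48/17)

Set up U = [u_1 | ... | u_1] ∈ R^(3×1). The projector onto W = col(U) is P = U (U^T U)^(-1) U^T.
Compute U^T U =
  [17],
and U^T v = (16).
Solve U^T U · c = U^T v for the coefficients: c = (16/17). The projection is proj_W(v) = U c.
Check: (v - proj_W(v)) · u_1 = 0  (should be 0).
Result: proj_W(v) = (-32/17, 32/17, 48/17).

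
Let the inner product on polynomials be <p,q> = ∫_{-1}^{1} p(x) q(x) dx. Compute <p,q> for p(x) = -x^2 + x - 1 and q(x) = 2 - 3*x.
<p,q> = -22/3

Expand the product: p(x)·q(x) = 3*x^3 - 5*x^2 + 5*x - 2.
∫_{-1}^{1} of each monomial x^k gives [2/(k+1) if k even, 0 if k odd]. Integrating term-by-term (or equivalently evaluating the antiderivative F(x) = 3*x^4/4 - 5*x^3/3 + 5*x^2/2 - 2*x at the endpoints):
  F(1) − F(−1) = -5/12 − (83/12) = -22/3.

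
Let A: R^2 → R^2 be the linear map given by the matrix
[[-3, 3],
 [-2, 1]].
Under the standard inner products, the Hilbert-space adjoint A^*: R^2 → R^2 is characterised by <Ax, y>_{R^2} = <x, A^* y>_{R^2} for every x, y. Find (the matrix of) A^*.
A^* = A^T =
[[-3, -2],
 [3, 1]]

For real matrices with standard dot products, the defining identity <Ax, y> = <x, A^* y> gives (Ax)^T y = x^T (A^*) y, i.e. x^T A^T y = x^T (A^*) y. Since this holds for all x, y, we must have A^* = A^T. Therefore
A^* =
[[-3, -2],
 [3, 1]].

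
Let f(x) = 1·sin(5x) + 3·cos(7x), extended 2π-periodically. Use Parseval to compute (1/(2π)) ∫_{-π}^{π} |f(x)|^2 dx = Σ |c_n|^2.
Σ |c_n|^2 = 5

Expand |f|^2 and use orthogonality of {sin(nx), cos(mx)} on [-π, π]:
  ∫_{-π}^{π} sin(nx)^2 dx = π, ∫ cos(mx)^2 dx = π, and cross terms integrate to 0.
So ∫_{-π}^{π} f(x)^2 dx = 1^2 · π + 3^2 · π = (1 + 9)π.
Divide by 2π: (1 + 9)/2 = 5.
By Parseval, this equals Σ |c_n|^2.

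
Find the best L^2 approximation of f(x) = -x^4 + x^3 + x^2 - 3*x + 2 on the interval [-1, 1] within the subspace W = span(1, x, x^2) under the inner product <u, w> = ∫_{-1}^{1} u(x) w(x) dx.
g(x) = x^2/7 - 12*x/5 + 73/35

The best approximation g ∈ W is the orthogonal projection of f onto W. Writing g = a_0 + a_1 x + a_2 x^2, the coefficients solve the normal equations G · a = b where
  G_{ij} = <φ_i, φ_j> and b_i = <f, φ_i>, with φ_0 = 1, φ_1 = x, φ_2 = x^2.
G =
  [2, 0, 2/3]
  [0, 2/3, 0]
  [2/3, 0, 2/5],
b = (64/15, -8/5, 152/105).
Solving gives a_0 = 73/35, a_1 = -12/5, a_2 = 1/7, so
  g(x) = x^2/7 - 12*x/5 + 73/35.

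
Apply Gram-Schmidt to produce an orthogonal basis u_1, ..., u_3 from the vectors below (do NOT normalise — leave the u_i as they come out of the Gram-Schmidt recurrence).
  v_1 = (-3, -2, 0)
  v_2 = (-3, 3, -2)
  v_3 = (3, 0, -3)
Orthogonal basis:
  u_1 = (-3, -2, 0)
  u_2 = (-30/13, 45/13, -2)
  u_3 = (228/277, -342/277, -855/277)

Apply the Gram-Schmidt recurrence
  u_1 = v_1
  u_i = v_i − Σ_{j<i} ((v_i · u_j) / (u_j · u_j)) · u_j.

Step by step this gives:
  u_1 = (-3, -2, 0)
  u_2 = (-30/13, 45/13, -2)
  u_3 = (228/277, -342/277, -855/277)

Orthogonality check:
  u_2 · u_1 = 0 (should be 0)
  u_3 · u_1 = 0 (should be 0)
  u_3 · u_2 = 0 (should be 0)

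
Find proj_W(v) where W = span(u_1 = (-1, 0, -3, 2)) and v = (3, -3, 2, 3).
proj_W(v) = (3/14, 0, 9/14, -3/7)

Set up U = [u_1 | ... | u_1] ∈ R^(4×1). The projector onto W = col(U) is P = U (U^T U)^(-1) U^T.
Compute U^T U =
  [14],
and U^T v = (-3).
Solve U^T U · c = U^T v for the coefficients: c = (-3/14). The projection is proj_W(v) = U c.
Check: (v - proj_W(v)) · u_1 = 0  (should be 0).
Result: proj_W(v) = (3/14, 0, 9/14, -3/7).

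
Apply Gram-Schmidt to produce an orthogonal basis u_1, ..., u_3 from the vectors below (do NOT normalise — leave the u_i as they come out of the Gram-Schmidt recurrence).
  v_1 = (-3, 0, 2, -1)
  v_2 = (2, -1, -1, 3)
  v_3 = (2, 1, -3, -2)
Orthogonal basis:
  u_1 = (-3, 0, 2, -1)
  u_2 = (-5/14, -1, 4/7, 31/14)
  u_3 = (-52/89, -21/89, -77/89, 2/89)

Apply the Gram-Schmidt recurrence
  u_1 = v_1
  u_i = v_i − Σ_{j<i} ((v_i · u_j) / (u_j · u_j)) · u_j.

Step by step this gives:
  u_1 = (-3, 0, 2, -1)
  u_2 = (-5/14, -1, 4/7, 31/14)
  u_3 = (-52/89, -21/89, -77/89, 2/89)

Orthogonality check:
  u_2 · u_1 = 0 (should be 0)
  u_3 · u_1 = 0 (should be 0)
  u_3 · u_2 = 0 (should be 0)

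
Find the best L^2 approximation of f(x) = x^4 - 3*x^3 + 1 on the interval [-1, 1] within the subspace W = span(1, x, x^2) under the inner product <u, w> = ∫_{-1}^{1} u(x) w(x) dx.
g(x) = 6*x^2/7 - 9*x/5 + 32/35

The best approximation g ∈ W is the orthogonal projection of f onto W. Writing g = a_0 + a_1 x + a_2 x^2, the coefficients solve the normal equations G · a = b where
  G_{ij} = <φ_i, φ_j> and b_i = <f, φ_i>, with φ_0 = 1, φ_1 = x, φ_2 = x^2.
G =
  [2, 0, 2/3]
  [0, 2/3, 0]
  [2/3, 0, 2/5],
b = (12/5, -6/5, 20/21).
Solving gives a_0 = 32/35, a_1 = -9/5, a_2 = 6/7, so
  g(x) = 6*x^2/7 - 9*x/5 + 32/35.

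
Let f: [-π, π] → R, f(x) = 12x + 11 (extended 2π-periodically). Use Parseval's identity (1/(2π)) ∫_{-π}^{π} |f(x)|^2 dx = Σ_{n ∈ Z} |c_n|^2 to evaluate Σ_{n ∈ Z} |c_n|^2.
Σ |c_n|^2 = 48π^2 + 121

Expand and integrate term by term over [-π, π]:
  ∫ (12x)^2 dx = 144·(2π^3/3); ∫ 2·12·(11)·x dx = 0 (odd integrand); ∫ 11^2 dx = 121·2π.
So (1/(2π)) ∫_{-π}^{π} (12x + 11)^2 dx = 144π^2/3 + 121 = 48π^2 + 121.
Parseval ⇒ Σ |c_n|^2 = 48π^2 + 121.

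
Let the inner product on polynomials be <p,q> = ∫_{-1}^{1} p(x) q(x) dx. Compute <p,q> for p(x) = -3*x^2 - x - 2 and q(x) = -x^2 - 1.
<p,q> = 128/15

Expand the product: p(x)·q(x) = 3*x^4 + x^3 + 5*x^2 + x + 2.
∫_{-1}^{1} of each monomial x^k gives [2/(k+1) if k even, 0 if k odd]. Integrating term-by-term (or equivalently evaluating the antiderivative F(x) = 3*x^5/5 + x^4/4 + 5*x^3/3 + x^2/2 + 2*x at the endpoints):
  F(1) − F(−1) = 301/60 − (-211/60) = 128/15.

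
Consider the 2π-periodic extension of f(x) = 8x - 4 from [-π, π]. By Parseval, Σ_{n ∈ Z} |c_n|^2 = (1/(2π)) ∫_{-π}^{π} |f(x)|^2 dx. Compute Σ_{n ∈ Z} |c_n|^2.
Σ |c_n|^2 = 64π^2/3 + 16

Expand and integrate term by term over [-π, π]:
  ∫ (8x)^2 dx = 64·(2π^3/3); ∫ 2·8·(-4)·x dx = 0 (odd integrand); ∫ (-4)^2 dx = 16·2π.
So (1/(2π)) ∫_{-π}^{π} (8x - 4)^2 dx = 64π^2/3 + 16 = 64π^2/3 + 16.
Parseval ⇒ Σ |c_n|^2 = 64π^2/3 + 16.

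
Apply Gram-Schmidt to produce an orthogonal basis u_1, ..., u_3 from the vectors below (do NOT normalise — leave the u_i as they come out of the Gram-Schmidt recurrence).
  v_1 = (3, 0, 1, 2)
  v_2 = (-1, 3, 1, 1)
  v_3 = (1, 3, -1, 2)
Orthogonal basis:
  u_1 = (3, 0, 1, 2)
  u_2 = (-1, 3, 1, 1)
  u_3 = (13/28, 3/4, -61/28, 11/28)

Apply the Gram-Schmidt recurrence
  u_1 = v_1
  u_i = v_i − Σ_{j<i} ((v_i · u_j) / (u_j · u_j)) · u_j.

Step by step this gives:
  u_1 = (3, 0, 1, 2)
  u_2 = (-1, 3, 1, 1)
  u_3 = (13/28, 3/4, -61/28, 11/28)

Orthogonality check:
  u_2 · u_1 = 0 (should be 0)
  u_3 · u_1 = 0 (should be 0)
  u_3 · u_2 = 0 (should be 0)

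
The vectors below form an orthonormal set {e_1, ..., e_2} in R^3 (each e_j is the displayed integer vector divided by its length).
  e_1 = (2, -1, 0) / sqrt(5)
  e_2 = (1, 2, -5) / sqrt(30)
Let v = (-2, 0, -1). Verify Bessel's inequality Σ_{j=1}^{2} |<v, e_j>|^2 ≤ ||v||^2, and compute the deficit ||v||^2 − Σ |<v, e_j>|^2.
Σ |<v, e_j>|^2 = 7/2; ||v||^2 = 5; deficit = 3/2

Write each e_j = u_j / sqrt(<u_j, u_j>) where u_j is the displayed integer vector. Then <v, e_j> = <v, u_j> / sqrt(<u_j, u_j>), so |<v, e_j>|^2 = <v, u_j>^2 / <u_j, u_j>.
Coefficients: <v, e_1> = -4/sqrt(5), <v, e_2> = 3/sqrt(30).
Square and sum: Σ |<v, e_j>|^2 = 7/2.
Compute ||v||^2 = v·v = 5.
Deficit = 5 − 7/2 = 3/2 ≥ 0, confirming Bessel's inequality. (The deficit equals ||v − Σ <v,e_j> e_j||^2, the squared distance from v to span{e_j}.)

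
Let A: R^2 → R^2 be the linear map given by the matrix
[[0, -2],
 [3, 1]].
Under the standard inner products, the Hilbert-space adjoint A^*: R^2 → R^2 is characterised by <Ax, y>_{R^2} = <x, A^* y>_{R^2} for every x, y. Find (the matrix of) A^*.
A^* = A^T =
[[0, 3],
 [-2, 1]]

For real matrices with standard dot products, the defining identity <Ax, y> = <x, A^* y> gives (Ax)^T y = x^T (A^*) y, i.e. x^T A^T y = x^T (A^*) y. Since this holds for all x, y, we must have A^* = A^T. Therefore
A^* =
[[0, 3],
 [-2, 1]].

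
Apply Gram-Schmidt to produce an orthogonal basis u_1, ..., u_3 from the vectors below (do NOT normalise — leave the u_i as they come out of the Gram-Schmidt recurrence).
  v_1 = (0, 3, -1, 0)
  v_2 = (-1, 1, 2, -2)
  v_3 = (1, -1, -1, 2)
Orthogonal basis:
  u_1 = (0, 3, -1, 0)
  u_2 = (-1, 7/10, 21/10, -2)
  u_3 = (7/33, 5/33, 5/11, 14/33)

Apply the Gram-Schmidt recurrence
  u_1 = v_1
  u_i = v_i − Σ_{j<i} ((v_i · u_j) / (u_j · u_j)) · u_j.

Step by step this gives:
  u_1 = (0, 3, -1, 0)
  u_2 = (-1, 7/10, 21/10, -2)
  u_3 = (7/33, 5/33, 5/11, 14/33)

Orthogonality check:
  u_2 · u_1 = 0 (should be 0)
  u_3 · u_1 = 0 (should be 0)
  u_3 · u_2 = 0 (should be 0)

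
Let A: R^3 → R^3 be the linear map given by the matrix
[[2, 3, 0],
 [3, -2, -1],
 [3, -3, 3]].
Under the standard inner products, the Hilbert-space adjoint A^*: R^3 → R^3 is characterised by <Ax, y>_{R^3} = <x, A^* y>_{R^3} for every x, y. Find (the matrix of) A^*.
A^* = A^T =
[[2, 3, 3],
 [3, -2, -3],
 [0, -1, 3]]

For real matrices with standard dot products, the defining identity <Ax, y> = <x, A^* y> gives (Ax)^T y = x^T (A^*) y, i.e. x^T A^T y = x^T (A^*) y. Since this holds for all x, y, we must have A^* = A^T. Therefore
A^* =
[[2, 3, 3],
 [3, -2, -3],
 [0, -1, 3]].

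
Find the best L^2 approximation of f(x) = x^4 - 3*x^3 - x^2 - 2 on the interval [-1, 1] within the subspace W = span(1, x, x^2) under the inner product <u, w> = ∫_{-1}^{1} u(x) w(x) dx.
g(x) = -x^2/7 - 9*x/5 - 73/35

The best approximation g ∈ W is the orthogonal projection of f onto W. Writing g = a_0 + a_1 x + a_2 x^2, the coefficients solve the normal equations G · a = b where
  G_{ij} = <φ_i, φ_j> and b_i = <f, φ_i>, with φ_0 = 1, φ_1 = x, φ_2 = x^2.
G =
  [2, 0, 2/3]
  [0, 2/3, 0]
  [2/3, 0, 2/5],
b = (-64/15, -6/5, -152/105).
Solving gives a_0 = -73/35, a_1 = -9/5, a_2 = -1/7, so
  g(x) = -x^2/7 - 9*x/5 - 73/35.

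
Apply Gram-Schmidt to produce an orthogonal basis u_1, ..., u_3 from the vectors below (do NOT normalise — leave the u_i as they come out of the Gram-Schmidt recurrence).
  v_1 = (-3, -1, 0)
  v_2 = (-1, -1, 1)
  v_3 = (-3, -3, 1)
Orthogonal basis:
  u_1 = (-3, -1, 0)
  u_2 = (1/5, -3/5, 1)
  u_3 = (2/7, -6/7, -4/7)

Apply the Gram-Schmidt recurrence
  u_1 = v_1
  u_i = v_i − Σ_{j<i} ((v_i · u_j) / (u_j · u_j)) · u_j.

Step by step this gives:
  u_1 = (-3, -1, 0)
  u_2 = (1/5, -3/5, 1)
  u_3 = (2/7, -6/7, -4/7)

Orthogonality check:
  u_2 · u_1 = 0 (should be 0)
  u_3 · u_1 = 0 (should be 0)
  u_3 · u_2 = 0 (should be 0)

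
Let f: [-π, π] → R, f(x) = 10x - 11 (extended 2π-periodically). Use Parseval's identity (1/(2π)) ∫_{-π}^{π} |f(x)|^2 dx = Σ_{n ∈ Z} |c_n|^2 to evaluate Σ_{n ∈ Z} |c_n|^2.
Σ |c_n|^2 = 100π^2/3 + 121

Expand and integrate term by term over [-π, π]:
  ∫ (10x)^2 dx = 100·(2π^3/3); ∫ 2·10·(-11)·x dx = 0 (odd integrand); ∫ (-11)^2 dx = 121·2π.
So (1/(2π)) ∫_{-π}^{π} (10x - 11)^2 dx = 100π^2/3 + 121 = 100π^2/3 + 121.
Parseval ⇒ Σ |c_n|^2 = 100π^2/3 + 121.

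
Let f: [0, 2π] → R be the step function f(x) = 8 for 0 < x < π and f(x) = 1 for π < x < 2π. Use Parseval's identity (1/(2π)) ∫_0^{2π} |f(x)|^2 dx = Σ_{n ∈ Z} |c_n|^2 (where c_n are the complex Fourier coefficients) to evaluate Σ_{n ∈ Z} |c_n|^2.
Σ |c_n|^2 = 65/2

Parseval equates the L^2 energy of f (normalised by 1/(2π)) with the ℓ^2 sum of its Fourier coefficients: (1/(2π)) ∫_0^{2π} |f|^2 = Σ |c_n|^2.
Compute the left side: (1/(2π)) [∫_0^π 8^2 dx + ∫_π^{2π} 1^2 dx] = (1/(2π)) · (64π + 1π) = (64 + 1)/2 = 65/2.
So Σ_{n ∈ Z} |c_n|^2 = 65/2.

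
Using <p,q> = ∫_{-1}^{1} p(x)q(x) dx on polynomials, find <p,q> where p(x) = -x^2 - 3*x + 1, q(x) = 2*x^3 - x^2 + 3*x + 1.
<p,q> = -22/3

Expand the product: p(x)·q(x) = -2*x^5 - 5*x^4 + 2*x^3 - 11*x^2 + 1.
∫_{-1}^{1} of each monomial x^k gives [2/(k+1) if k even, 0 if k odd]. Integrating term-by-term (or equivalently evaluating the antiderivative F(x) = -x^6/3 - x^5 + x^4/2 - 11*x^3/3 + x at the endpoints):
  F(1) − F(−1) = -7/2 − (23/6) = -22/3.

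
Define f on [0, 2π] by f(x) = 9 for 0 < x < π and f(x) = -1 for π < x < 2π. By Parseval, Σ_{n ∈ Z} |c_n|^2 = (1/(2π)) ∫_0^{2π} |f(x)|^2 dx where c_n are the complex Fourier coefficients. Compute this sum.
Σ |c_n|^2 = 41

Parseval equates the L^2 energy of f (normalised by 1/(2π)) with the ℓ^2 sum of its Fourier coefficients: (1/(2π)) ∫_0^{2π} |f|^2 = Σ |c_n|^2.
Compute the left side: (1/(2π)) [∫_0^π 9^2 dx + ∫_π^{2π} (-1)^2 dx] = (1/(2π)) · (81π + 1π) = (81 + 1)/2 = 41.
So Σ_{n ∈ Z} |c_n|^2 = 41.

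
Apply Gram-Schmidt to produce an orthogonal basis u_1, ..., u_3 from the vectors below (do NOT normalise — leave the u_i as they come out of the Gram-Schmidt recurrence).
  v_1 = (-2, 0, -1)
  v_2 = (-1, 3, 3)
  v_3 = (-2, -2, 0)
Orthogonal basis:
  u_1 = (-2, 0, -1)
  u_2 = (-7/5, 3, 14/5)
  u_3 = (-30/47, -70/47, 60/47)

Apply the Gram-Schmidt recurrence
  u_1 = v_1
  u_i = v_i − Σ_{j<i} ((v_i · u_j) / (u_j · u_j)) · u_j.

Step by step this gives:
  u_1 = (-2, 0, -1)
  u_2 = (-7/5, 3, 14/5)
  u_3 = (-30/47, -70/47, 60/47)

Orthogonality check:
  u_2 · u_1 = 0 (should be 0)
  u_3 · u_1 = 0 (should be 0)
  u_3 · u_2 = 0 (should be 0)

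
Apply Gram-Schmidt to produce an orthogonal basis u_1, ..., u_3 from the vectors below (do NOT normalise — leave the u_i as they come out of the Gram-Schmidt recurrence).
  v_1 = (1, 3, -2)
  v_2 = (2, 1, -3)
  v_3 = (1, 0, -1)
Orthogonal basis:
  u_1 = (1, 3, -2)
  u_2 = (17/14, -19/14, -10/7)
  u_3 = (14/75, 2/75, 2/15)

Apply the Gram-Schmidt recurrence
  u_1 = v_1
  u_i = v_i − Σ_{j<i} ((v_i · u_j) / (u_j · u_j)) · u_j.

Step by step this gives:
  u_1 = (1, 3, -2)
  u_2 = (17/14, -19/14, -10/7)
  u_3 = (14/75, 2/75, 2/15)

Orthogonality check:
  u_2 · u_1 = 0 (should be 0)
  u_3 · u_1 = 0 (should be 0)
  u_3 · u_2 = 0 (should be 0)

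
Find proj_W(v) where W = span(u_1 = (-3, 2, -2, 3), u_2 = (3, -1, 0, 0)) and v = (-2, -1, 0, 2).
proj_W(v) = (-195/139, 110/139, -90/139, 135/139)

Set up U = [u_1 | ... | u_2] ∈ R^(4×2). The projector onto W = col(U) is P = U (U^T U)^(-1) U^T.
Compute U^T U =
  [26, -11]
  [-11, 10],
and U^T v = (10, -5).
Solve U^T U · c = U^T v for the coefficients: c = (45/139, -20/139). The projection is proj_W(v) = U c.
Check: (v - proj_W(v)) · u_1 = 0  (should be 0).
Check: (v - proj_W(v)) · u_2 = 0  (should be 0).
Result: proj_W(v) = (-195/139, 110/139, -90/139, 135/139).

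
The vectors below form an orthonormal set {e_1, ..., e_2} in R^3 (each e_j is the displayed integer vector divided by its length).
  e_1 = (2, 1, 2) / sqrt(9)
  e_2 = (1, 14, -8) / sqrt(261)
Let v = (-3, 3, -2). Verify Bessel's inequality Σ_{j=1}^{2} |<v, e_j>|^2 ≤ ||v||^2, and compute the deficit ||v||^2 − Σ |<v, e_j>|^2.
Σ |<v, e_j>|^2 = 494/29; ||v||^2 = 22; deficit = 144/29

Write each e_j = u_j / sqrt(<u_j, u_j>) where u_j is the displayed integer vector. Then <v, e_j> = <v, u_j> / sqrt(<u_j, u_j>), so |<v, e_j>|^2 = <v, u_j>^2 / <u_j, u_j>.
Coefficients: <v, e_1> = -7/sqrt(9), <v, e_2> = 55/sqrt(261).
Square and sum: Σ |<v, e_j>|^2 = 494/29.
Compute ||v||^2 = v·v = 22.
Deficit = 22 − 494/29 = 144/29 ≥ 0, confirming Bessel's inequality. (The deficit equals ||v − Σ <v,e_j> e_j||^2, the squared distance from v to span{e_j}.)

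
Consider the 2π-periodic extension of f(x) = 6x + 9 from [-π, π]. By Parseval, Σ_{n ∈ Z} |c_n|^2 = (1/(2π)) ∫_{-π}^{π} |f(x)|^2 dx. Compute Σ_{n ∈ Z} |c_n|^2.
Σ |c_n|^2 = 12π^2 + 81

Expand and integrate term by term over [-π, π]:
  ∫ (6x)^2 dx = 36·(2π^3/3); ∫ 2·6·(9)·x dx = 0 (odd integrand); ∫ 9^2 dx = 81·2π.
So (1/(2π)) ∫_{-π}^{π} (6x + 9)^2 dx = 36π^2/3 + 81 = 12π^2 + 81.
Parseval ⇒ Σ |c_n|^2 = 12π^2 + 81.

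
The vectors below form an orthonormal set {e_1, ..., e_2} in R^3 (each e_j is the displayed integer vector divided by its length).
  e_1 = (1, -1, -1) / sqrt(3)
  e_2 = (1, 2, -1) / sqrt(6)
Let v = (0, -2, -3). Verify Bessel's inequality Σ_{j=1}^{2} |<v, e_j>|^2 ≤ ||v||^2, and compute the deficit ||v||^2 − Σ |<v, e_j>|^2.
Σ |<v, e_j>|^2 = 17/2; ||v||^2 = 13; deficit = 9/2

Write each e_j = u_j / sqrt(<u_j, u_j>) where u_j is the displayed integer vector. Then <v, e_j> = <v, u_j> / sqrt(<u_j, u_j>), so |<v, e_j>|^2 = <v, u_j>^2 / <u_j, u_j>.
Coefficients: <v, e_1> = 5/sqrt(3), <v, e_2> = -1/sqrt(6).
Square and sum: Σ |<v, e_j>|^2 = 17/2.
Compute ||v||^2 = v·v = 13.
Deficit = 13 − 17/2 = 9/2 ≥ 0, confirming Bessel's inequality. (The deficit equals ||v − Σ <v,e_j> e_j||^2, the squared distance from v to span{e_j}.)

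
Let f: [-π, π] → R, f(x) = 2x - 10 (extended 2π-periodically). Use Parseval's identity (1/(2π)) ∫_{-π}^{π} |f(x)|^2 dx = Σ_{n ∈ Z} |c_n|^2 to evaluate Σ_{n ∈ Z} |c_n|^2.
Σ |c_n|^2 = 4π^2/3 + 100

Expand and integrate term by term over [-π, π]:
  ∫ (2x)^2 dx = 4·(2π^3/3); ∫ 2·2·(-10)·x dx = 0 (odd integrand); ∫ (-10)^2 dx = 100·2π.
So (1/(2π)) ∫_{-π}^{π} (2x - 10)^2 dx = 4π^2/3 + 100 = 4π^2/3 + 100.
Parseval ⇒ Σ |c_n|^2 = 4π^2/3 + 100.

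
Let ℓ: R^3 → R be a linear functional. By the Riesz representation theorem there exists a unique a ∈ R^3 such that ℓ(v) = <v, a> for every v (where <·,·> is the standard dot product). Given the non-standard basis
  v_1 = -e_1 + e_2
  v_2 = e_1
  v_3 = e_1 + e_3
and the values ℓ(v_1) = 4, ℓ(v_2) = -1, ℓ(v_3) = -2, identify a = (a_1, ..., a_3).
a = (-1, 3, -1)

Write a = (a_1, ..., a_3) in the standard basis. For each basis vector v_i, ℓ(v_i) = <v_i, a> is a linear equation in the a_j's. Collect the n equations into a matrix system V a = ℓ, where row i of V is v_i (expressed in the standard basis). Since V is invertible (lower-triangular with 1s on the diagonal, up to permutation), solve by back-substitution:
  V =
[[-1, 1, 0],
 [1, 0, 0],
 [1, 0, 1]]
  V a = (4, -1, -2)
Solving gives a = (-1, 3, -1).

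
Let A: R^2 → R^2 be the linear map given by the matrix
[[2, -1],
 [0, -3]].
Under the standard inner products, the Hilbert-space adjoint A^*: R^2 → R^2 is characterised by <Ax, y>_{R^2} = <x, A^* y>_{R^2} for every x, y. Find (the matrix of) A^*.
A^* = A^T =
[[2, 0],
 [-1, -3]]

For real matrices with standard dot products, the defining identity <Ax, y> = <x, A^* y> gives (Ax)^T y = x^T (A^*) y, i.e. x^T A^T y = x^T (A^*) y. Since this holds for all x, y, we must have A^* = A^T. Therefore
A^* =
[[2, 0],
 [-1, -3]].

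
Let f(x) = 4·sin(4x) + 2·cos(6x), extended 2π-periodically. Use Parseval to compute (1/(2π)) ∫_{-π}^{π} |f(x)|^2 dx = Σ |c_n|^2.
Σ |c_n|^2 = 10

Expand |f|^2 and use orthogonality of {sin(nx), cos(mx)} on [-π, π]:
  ∫_{-π}^{π} sin(nx)^2 dx = π, ∫ cos(mx)^2 dx = π, and cross terms integrate to 0.
So ∫_{-π}^{π} f(x)^2 dx = 4^2 · π + 2^2 · π = (16 + 4)π.
Divide by 2π: (16 + 4)/2 = 10.
By Parseval, this equals Σ |c_n|^2.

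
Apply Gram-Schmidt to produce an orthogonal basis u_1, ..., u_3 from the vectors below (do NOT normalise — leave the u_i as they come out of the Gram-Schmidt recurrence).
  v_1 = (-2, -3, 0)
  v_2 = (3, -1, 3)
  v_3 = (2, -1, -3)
Orthogonal basis:
  u_1 = (-2, -3, 0)
  u_2 = (33/13, -22/13, 3)
  u_3 = (513/238, -171/119, -627/238)

Apply the Gram-Schmidt recurrence
  u_1 = v_1
  u_i = v_i − Σ_{j<i} ((v_i · u_j) / (u_j · u_j)) · u_j.

Step by step this gives:
  u_1 = (-2, -3, 0)
  u_2 = (33/13, -22/13, 3)
  u_3 = (513/238, -171/119, -627/238)

Orthogonality check:
  u_2 · u_1 = 0 (should be 0)
  u_3 · u_1 = 0 (should be 0)
  u_3 · u_2 = 0 (should be 0)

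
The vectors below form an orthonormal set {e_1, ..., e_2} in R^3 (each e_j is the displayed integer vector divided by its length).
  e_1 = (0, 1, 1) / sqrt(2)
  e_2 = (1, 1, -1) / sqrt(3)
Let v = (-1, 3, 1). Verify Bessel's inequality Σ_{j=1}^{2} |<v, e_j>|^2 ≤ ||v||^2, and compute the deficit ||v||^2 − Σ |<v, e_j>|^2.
Σ |<v, e_j>|^2 = 25/3; ||v||^2 = 11; deficit = 8/3

Write each e_j = u_j / sqrt(<u_j, u_j>) where u_j is the displayed integer vector. Then <v, e_j> = <v, u_j> / sqrt(<u_j, u_j>), so |<v, e_j>|^2 = <v, u_j>^2 / <u_j, u_j>.
Coefficients: <v, e_1> = 4/sqrt(2), <v, e_2> = 1/sqrt(3).
Square and sum: Σ |<v, e_j>|^2 = 25/3.
Compute ||v||^2 = v·v = 11.
Deficit = 11 − 25/3 = 8/3 ≥ 0, confirming Bessel's inequality. (The deficit equals ||v − Σ <v,e_j> e_j||^2, the squared distance from v to span{e_j}.)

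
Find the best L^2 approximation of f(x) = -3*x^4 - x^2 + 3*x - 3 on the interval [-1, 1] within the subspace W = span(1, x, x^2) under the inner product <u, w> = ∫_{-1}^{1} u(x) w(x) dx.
g(x) = -25*x^2/7 + 3*x - 96/35

The best approximation g ∈ W is the orthogonal projection of f onto W. Writing g = a_0 + a_1 x + a_2 x^2, the coefficients solve the normal equations G · a = b where
  G_{ij} = <φ_i, φ_j> and b_i = <f, φ_i>, with φ_0 = 1, φ_1 = x, φ_2 = x^2.
G =
  [2, 0, 2/3]
  [0, 2/3, 0]
  [2/3, 0, 2/5],
b = (-118/15, 2, -114/35).
Solving gives a_0 = -96/35, a_1 = 3, a_2 = -25/7, so
  g(x) = -25*x^2/7 + 3*x - 96/35.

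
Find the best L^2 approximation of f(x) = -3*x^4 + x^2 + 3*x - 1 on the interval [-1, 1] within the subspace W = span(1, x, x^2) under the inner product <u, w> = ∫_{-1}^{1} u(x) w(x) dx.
g(x) = -11*x^2/7 + 3*x - 26/35

The best approximation g ∈ W is the orthogonal projection of f onto W. Writing g = a_0 + a_1 x + a_2 x^2, the coefficients solve the normal equations G · a = b where
  G_{ij} = <φ_i, φ_j> and b_i = <f, φ_i>, with φ_0 = 1, φ_1 = x, φ_2 = x^2.
G =
  [2, 0, 2/3]
  [0, 2/3, 0]
  [2/3, 0, 2/5],
b = (-38/15, 2, -118/105).
Solving gives a_0 = -26/35, a_1 = 3, a_2 = -11/7, so
  g(x) = -11*x^2/7 + 3*x - 26/35.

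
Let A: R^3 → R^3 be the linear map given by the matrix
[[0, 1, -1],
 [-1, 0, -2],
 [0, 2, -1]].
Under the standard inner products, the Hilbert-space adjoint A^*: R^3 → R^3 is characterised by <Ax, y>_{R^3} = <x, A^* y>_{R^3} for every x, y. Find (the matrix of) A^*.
A^* = A^T =
[[0, -1, 0],
 [1, 0, 2],
 [-1, -2, -1]]

For real matrices with standard dot products, the defining identity <Ax, y> = <x, A^* y> gives (Ax)^T y = x^T (A^*) y, i.e. x^T A^T y = x^T (A^*) y. Since this holds for all x, y, we must have A^* = A^T. Therefore
A^* =
[[0, -1, 0],
 [1, 0, 2],
 [-1, -2, -1]].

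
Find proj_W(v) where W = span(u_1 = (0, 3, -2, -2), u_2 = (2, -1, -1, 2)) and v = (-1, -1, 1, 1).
proj_W(v) = (-14/29, -35/29, 35/29, 14/29)

Set up U = [u_1 | ... | u_2] ∈ R^(4×2). The projector onto W = col(U) is P = U (U^T U)^(-1) U^T.
Compute U^T U =
  [17, -5]
  [-5, 10],
and U^T v = (-7, 0).
Solve U^T U · c = U^T v for the coefficients: c = (-14/29, -7/29). The projection is proj_W(v) = U c.
Check: (v - proj_W(v)) · u_1 = 0  (should be 0).
Check: (v - proj_W(v)) · u_2 = 0  (should be 0).
Result: proj_W(v) = (-14/29, -35/29, 35/29, 14/29).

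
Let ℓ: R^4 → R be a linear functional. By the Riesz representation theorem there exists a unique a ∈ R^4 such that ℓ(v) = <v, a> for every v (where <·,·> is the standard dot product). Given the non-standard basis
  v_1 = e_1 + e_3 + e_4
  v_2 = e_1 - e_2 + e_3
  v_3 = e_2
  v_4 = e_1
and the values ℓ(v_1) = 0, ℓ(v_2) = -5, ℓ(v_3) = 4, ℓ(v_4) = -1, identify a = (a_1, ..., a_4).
a = (-1, 4, 0, 1)

Write a = (a_1, ..., a_4) in the standard basis. For each basis vector v_i, ℓ(v_i) = <v_i, a> is a linear equation in the a_j's. Collect the n equations into a matrix system V a = ℓ, where row i of V is v_i (expressed in the standard basis). Since V is invertible (lower-triangular with 1s on the diagonal, up to permutation), solve by back-substitution:
  V =
[[1, 0, 1, 1],
 [1, -1, 1, 0],
 [0, 1, 0, 0],
 [1, 0, 0, 0]]
  V a = (0, -5, 4, -1)
Solving gives a = (-1, 4, 0, 1).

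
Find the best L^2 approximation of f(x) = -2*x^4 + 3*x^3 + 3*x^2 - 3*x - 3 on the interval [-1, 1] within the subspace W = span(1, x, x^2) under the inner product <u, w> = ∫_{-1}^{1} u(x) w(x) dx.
g(x) = 9*x^2/7 - 6*x/5 - 99/35

The best approximation g ∈ W is the orthogonal projection of f onto W. Writing g = a_0 + a_1 x + a_2 x^2, the coefficients solve the normal equations G · a = b where
  G_{ij} = <φ_i, φ_j> and b_i = <f, φ_i>, with φ_0 = 1, φ_1 = x, φ_2 = x^2.
G =
  [2, 0, 2/3]
  [0, 2/3, 0]
  [2/3, 0, 2/5],
b = (-24/5, -4/5, -48/35).
Solving gives a_0 = -99/35, a_1 = -6/5, a_2 = 9/7, so
  g(x) = 9*x^2/7 - 6*x/5 - 99/35.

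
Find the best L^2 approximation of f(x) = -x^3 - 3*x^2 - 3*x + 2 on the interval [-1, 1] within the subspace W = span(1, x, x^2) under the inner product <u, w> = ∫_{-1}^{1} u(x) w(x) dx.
g(x) = -3*x^2 - 18*x/5 + 2

The best approximation g ∈ W is the orthogonal projection of f onto W. Writing g = a_0 + a_1 x + a_2 x^2, the coefficients solve the normal equations G · a = b where
  G_{ij} = <φ_i, φ_j> and b_i = <f, φ_i>, with φ_0 = 1, φ_1 = x, φ_2 = x^2.
G =
  [2, 0, 2/3]
  [0, 2/3, 0]
  [2/3, 0, 2/5],
b = (2, -12/5, 2/15).
Solving gives a_0 = 2, a_1 = -18/5, a_2 = -3, so
  g(x) = -3*x^2 - 18*x/5 + 2.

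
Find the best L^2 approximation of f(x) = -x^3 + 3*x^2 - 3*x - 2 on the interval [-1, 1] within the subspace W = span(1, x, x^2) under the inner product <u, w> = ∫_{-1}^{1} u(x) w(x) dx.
g(x) = 3*x^2 - 18*x/5 - 2

The best approximation g ∈ W is the orthogonal projection of f onto W. Writing g = a_0 + a_1 x + a_2 x^2, the coefficients solve the normal equations G · a = b where
  G_{ij} = <φ_i, φ_j> and b_i = <f, φ_i>, with φ_0 = 1, φ_1 = x, φ_2 = x^2.
G =
  [2, 0, 2/3]
  [0, 2/3, 0]
  [2/3, 0, 2/5],
b = (-2, -12/5, -2/15).
Solving gives a_0 = -2, a_1 = -18/5, a_2 = 3, so
  g(x) = 3*x^2 - 18*x/5 - 2.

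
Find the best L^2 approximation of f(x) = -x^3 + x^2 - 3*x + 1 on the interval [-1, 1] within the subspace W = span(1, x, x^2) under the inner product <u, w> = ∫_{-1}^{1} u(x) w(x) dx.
g(x) = x^2 - 18*x/5 + 1

The best approximation g ∈ W is the orthogonal projection of f onto W. Writing g = a_0 + a_1 x + a_2 x^2, the coefficients solve the normal equations G · a = b where
  G_{ij} = <φ_i, φ_j> and b_i = <f, φ_i>, with φ_0 = 1, φ_1 = x, φ_2 = x^2.
G =
  [2, 0, 2/3]
  [0, 2/3, 0]
  [2/3, 0, 2/5],
b = (8/3, -12/5, 16/15).
Solving gives a_0 = 1, a_1 = -18/5, a_2 = 1, so
  g(x) = x^2 - 18*x/5 + 1.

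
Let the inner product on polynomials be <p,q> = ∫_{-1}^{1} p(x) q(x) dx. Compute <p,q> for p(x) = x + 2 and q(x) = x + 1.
<p,q> = 14/3

Expand the product: p(x)·q(x) = x^2 + 3*x + 2.
∫_{-1}^{1} of each monomial x^k gives [2/(k+1) if k even, 0 if k odd]. Integrating term-by-term (or equivalently evaluating the antiderivative F(x) = x^3/3 + 3*x^2/2 + 2*x at the endpoints):
  F(1) − F(−1) = 23/6 − (-5/6) = 14/3.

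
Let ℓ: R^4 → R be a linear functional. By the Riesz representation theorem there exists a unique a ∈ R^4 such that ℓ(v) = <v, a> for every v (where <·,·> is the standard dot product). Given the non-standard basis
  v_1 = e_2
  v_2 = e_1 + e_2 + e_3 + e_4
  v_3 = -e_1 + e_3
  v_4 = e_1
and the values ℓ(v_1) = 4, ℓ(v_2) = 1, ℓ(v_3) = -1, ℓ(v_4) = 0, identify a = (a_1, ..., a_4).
a = (0, 4, -1, -2)

Write a = (a_1, ..., a_4) in the standard basis. For each basis vector v_i, ℓ(v_i) = <v_i, a> is a linear equation in the a_j's. Collect the n equations into a matrix system V a = ℓ, where row i of V is v_i (expressed in the standard basis). Since V is invertible (lower-triangular with 1s on the diagonal, up to permutation), solve by back-substitution:
  V =
[[0, 1, 0, 0],
 [1, 1, 1, 1],
 [-1, 0, 1, 0],
 [1, 0, 0, 0]]
  V a = (4, 1, -1, 0)
Solving gives a = (0, 4, -1, -2).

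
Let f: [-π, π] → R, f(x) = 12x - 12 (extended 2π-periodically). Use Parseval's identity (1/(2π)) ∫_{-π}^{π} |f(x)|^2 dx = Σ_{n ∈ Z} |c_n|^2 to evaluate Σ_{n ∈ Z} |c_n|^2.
Σ |c_n|^2 = 48π^2 + 144

Expand and integrate term by term over [-π, π]:
  ∫ (12x)^2 dx = 144·(2π^3/3); ∫ 2·12·(-12)·x dx = 0 (odd integrand); ∫ (-12)^2 dx = 144·2π.
So (1/(2π)) ∫_{-π}^{π} (12x - 12)^2 dx = 144π^2/3 + 144 = 48π^2 + 144.
Parseval ⇒ Σ |c_n|^2 = 48π^2 + 144.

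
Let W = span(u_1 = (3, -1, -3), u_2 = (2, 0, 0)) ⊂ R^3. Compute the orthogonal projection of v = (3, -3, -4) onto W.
proj_W(v) = (3, -3/2, -9/2)

Set up U = [u_1 | ... | u_2] ∈ R^(3×2). The projector onto W = col(U) is P = U (U^T U)^(-1) U^T.
Compute U^T U =
  [19, 6]
  [6, 4],
and U^T v = (24, 6).
Solve U^T U · c = U^T v for the coefficients: c = (3/2, -3/4). The projection is proj_W(v) = U c.
Check: (v - proj_W(v)) · u_1 = 0  (should be 0).
Check: (v - proj_W(v)) · u_2 = 0  (should be 0).
Result: proj_W(v) = (3, -3/2, -9/2).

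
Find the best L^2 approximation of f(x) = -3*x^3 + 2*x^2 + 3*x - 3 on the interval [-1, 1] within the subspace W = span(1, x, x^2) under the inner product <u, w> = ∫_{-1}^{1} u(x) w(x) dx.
g(x) = 2*x^2 + 6*x/5 - 3

The best approximation g ∈ W is the orthogonal projection of f onto W. Writing g = a_0 + a_1 x + a_2 x^2, the coefficients solve the normal equations G · a = b where
  G_{ij} = <φ_i, φ_j> and b_i = <f, φ_i>, with φ_0 = 1, φ_1 = x, φ_2 = x^2.
G =
  [2, 0, 2/3]
  [0, 2/3, 0]
  [2/3, 0, 2/5],
b = (-14/3, 4/5, -6/5).
Solving gives a_0 = -3, a_1 = 6/5, a_2 = 2, so
  g(x) = 2*x^2 + 6*x/5 - 3.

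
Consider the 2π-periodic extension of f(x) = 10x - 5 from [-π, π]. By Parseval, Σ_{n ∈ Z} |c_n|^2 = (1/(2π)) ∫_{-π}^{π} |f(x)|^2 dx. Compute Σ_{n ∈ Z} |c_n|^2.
Σ |c_n|^2 = 100π^2/3 + 25

Expand and integrate term by term over [-π, π]:
  ∫ (10x)^2 dx = 100·(2π^3/3); ∫ 2·10·(-5)·x dx = 0 (odd integrand); ∫ (-5)^2 dx = 25·2π.
So (1/(2π)) ∫_{-π}^{π} (10x - 5)^2 dx = 100π^2/3 + 25 = 100π^2/3 + 25.
Parseval ⇒ Σ |c_n|^2 = 100π^2/3 + 25.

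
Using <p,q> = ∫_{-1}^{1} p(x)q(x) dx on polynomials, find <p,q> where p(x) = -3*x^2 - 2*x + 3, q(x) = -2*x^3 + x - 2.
<p,q> = -116/15

Expand the product: p(x)·q(x) = 6*x^5 + 4*x^4 - 9*x^3 + 4*x^2 + 7*x - 6.
∫_{-1}^{1} of each monomial x^k gives [2/(k+1) if k even, 0 if k odd]. Integrating term-by-term (or equivalently evaluating the antiderivative F(x) = x^6 + 4*x^5/5 - 9*x^4/4 + 4*x^3/3 + 7*x^2/2 - 6*x at the endpoints):
  F(1) − F(−1) = -97/60 − (367/60) = -116/15.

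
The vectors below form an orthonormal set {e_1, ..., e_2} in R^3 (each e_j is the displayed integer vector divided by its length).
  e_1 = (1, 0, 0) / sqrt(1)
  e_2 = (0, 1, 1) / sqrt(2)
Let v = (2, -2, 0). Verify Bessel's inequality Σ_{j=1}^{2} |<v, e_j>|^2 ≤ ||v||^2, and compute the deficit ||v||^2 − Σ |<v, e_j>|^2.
Σ |<v, e_j>|^2 = 6; ||v||^2 = 8; deficit = 2

Write each e_j = u_j / sqrt(<u_j, u_j>) where u_j is the displayed integer vector. Then <v, e_j> = <v, u_j> / sqrt(<u_j, u_j>), so |<v, e_j>|^2 = <v, u_j>^2 / <u_j, u_j>.
Coefficients: <v, e_1> = 2/sqrt(1), <v, e_2> = -2/sqrt(2).
Square and sum: Σ |<v, e_j>|^2 = 6.
Compute ||v||^2 = v·v = 8.
Deficit = 8 − 6 = 2 ≥ 0, confirming Bessel's inequality. (The deficit equals ||v − Σ <v,e_j> e_j||^2, the squared distance from v to span{e_j}.)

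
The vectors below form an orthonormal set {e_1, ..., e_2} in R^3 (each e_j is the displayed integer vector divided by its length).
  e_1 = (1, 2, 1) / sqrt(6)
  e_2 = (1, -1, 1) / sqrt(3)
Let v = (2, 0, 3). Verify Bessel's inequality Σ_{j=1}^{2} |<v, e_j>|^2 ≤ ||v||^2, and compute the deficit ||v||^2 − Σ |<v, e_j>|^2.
Σ |<v, e_j>|^2 = 25/2; ||v||^2 = 13; deficit = 1/2

Write each e_j = u_j / sqrt(<u_j, u_j>) where u_j is the displayed integer vector. Then <v, e_j> = <v, u_j> / sqrt(<u_j, u_j>), so |<v, e_j>|^2 = <v, u_j>^2 / <u_j, u_j>.
Coefficients: <v, e_1> = 5/sqrt(6), <v, e_2> = 5/sqrt(3).
Square and sum: Σ |<v, e_j>|^2 = 25/2.
Compute ||v||^2 = v·v = 13.
Deficit = 13 − 25/2 = 1/2 ≥ 0, confirming Bessel's inequality. (The deficit equals ||v − Σ <v,e_j> e_j||^2, the squared distance from v to span{e_j}.)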